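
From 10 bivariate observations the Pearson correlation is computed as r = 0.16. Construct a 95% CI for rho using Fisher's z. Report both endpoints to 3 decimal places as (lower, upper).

Fisher z: z_r = atanh(r) = ½·ln((1+0.16)/(1−0.16)) = 0.161387
SE(z) = 1/√(n−3) = 1/√7 = 0.377964
95% ⇒ z* = 1.960; margin = 1.960·0.377964 = 0.740809
CI on z-scale: (-0.579422, 0.902196)
Back-transform: tanh(-0.579422) = -0.522245, tanh(0.902196) = 0.717365

(-0.522, 0.717)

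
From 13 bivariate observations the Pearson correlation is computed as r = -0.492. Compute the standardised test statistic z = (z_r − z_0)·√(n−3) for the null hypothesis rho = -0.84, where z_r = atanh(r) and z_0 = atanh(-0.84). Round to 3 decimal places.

z_r = atanh(-0.492) = -0.538696,  z_0 = atanh(-0.84) = -1.221174
SE = 1/√(n−3) = 1/√10 = 0.316228
z = (z_r − z_0)/SE = (-0.538696 − (-1.221174)) / 0.316228 = 0.682478 / 0.316228 = 2.158

2.158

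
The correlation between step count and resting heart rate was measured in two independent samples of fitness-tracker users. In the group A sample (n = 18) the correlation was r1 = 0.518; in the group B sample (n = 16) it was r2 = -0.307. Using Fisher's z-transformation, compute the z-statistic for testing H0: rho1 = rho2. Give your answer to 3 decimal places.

z1 = atanh(0.518) = 0.573602,  z2 = atanh(-0.307) = -0.317230
SE = √(1/(n1−3) + 1/(n2−3)) = √(1/15 + 1/13) = √(0.0666667 + 0.0769231) = √0.1435898 = 0.378932
z = (z1 − z2)/SE = (0.573602 − (-0.317230)) / 0.378932 = 0.890832 / 0.378932 = 2.351

2.351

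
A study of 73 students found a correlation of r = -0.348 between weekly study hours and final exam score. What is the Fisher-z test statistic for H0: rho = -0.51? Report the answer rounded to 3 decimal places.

z_r = atanh(-0.348) = -0.363166,  z_0 = atanh(-0.51) = -0.562730
SE = 1/√(n−3) = 1/√70 = 0.119523
z = (z_r − z_0)/SE = (-0.363166 − (-0.562730)) / 0.119523 = 0.199564 / 0.119523 = 1.670

1.670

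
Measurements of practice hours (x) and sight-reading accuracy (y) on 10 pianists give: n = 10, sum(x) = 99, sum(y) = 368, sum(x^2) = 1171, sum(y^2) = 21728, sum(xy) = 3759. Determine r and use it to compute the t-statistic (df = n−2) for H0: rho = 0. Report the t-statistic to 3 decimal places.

S_xy = nΣxy − ΣxΣy = 10·3759 − 99·368 = 37590 − 36432 = 1158
S_xx = nΣx² − (Σx)² = 10·1171 − 99² = 11710 − 9801 = 1909
S_yy = nΣy² − (Σy)² = 10·21728 − 368² = 217280 − 135424 = 81856
r = S_xy / √(S_xx·S_yy) = 1158 / √(1909·81856) = 1158 / √156263104 = 1158 / 12500.5241 = 0.0926
t = r·√(n−2)/√(1−r²) = 0.0926·√8 / √(1−0.008575) = 0.261912 / 0.995703 = 0.263

0.263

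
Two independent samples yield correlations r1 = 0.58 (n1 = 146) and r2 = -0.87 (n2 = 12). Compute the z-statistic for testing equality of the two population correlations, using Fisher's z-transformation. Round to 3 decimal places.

Fisher z-transforms: z1 = atanh(0.58) = 0.662463, z2 = atanh(-0.87) = -1.333080; difference d = 1.995543
Var(d) = 1/143 + 1/9 = 0.0069930 + 0.1111111 = 0.1181041
z = d/√Var(d) = 1.995543 / √0.1181041 = 1.995543 / 0.343663 = 5.807

5.807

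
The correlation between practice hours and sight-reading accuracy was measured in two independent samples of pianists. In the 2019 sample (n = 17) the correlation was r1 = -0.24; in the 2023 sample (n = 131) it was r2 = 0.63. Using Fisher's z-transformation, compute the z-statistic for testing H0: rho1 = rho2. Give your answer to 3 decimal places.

z1 = atanh(-0.24) = -0.244774,  z2 = atanh(0.63) = 0.741416
SE = √(1/(n1−3) + 1/(n2−3)) = √(1/14 + 1/128) = √(0.0714286 + 0.0078125) = √0.0792411 = 0.281498
z = (z1 − z2)/SE = (-0.244774 − 0.741416) / 0.281498 = -0.986190 / 0.281498 = -3.503

-3.503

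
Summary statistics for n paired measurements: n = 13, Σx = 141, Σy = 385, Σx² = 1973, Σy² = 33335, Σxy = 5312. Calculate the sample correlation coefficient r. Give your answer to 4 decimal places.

S_xy = nΣxy − ΣxΣy = 13·5312 − 141·385 = 69056 − 54285 = 14771
S_xx = nΣx² − (Σx)² = 13·1973 − 141² = 25649 − 19881 = 5768
S_yy = nΣy² − (Σy)² = 13·33335 − 385² = 433355 − 148225 = 285130
r = S_xy / √(S_xx·S_yy) = 14771 / √(5768·285130) = 14771 / √1644629840 = 14771 / 40554.0361 = 0.3642

0.3642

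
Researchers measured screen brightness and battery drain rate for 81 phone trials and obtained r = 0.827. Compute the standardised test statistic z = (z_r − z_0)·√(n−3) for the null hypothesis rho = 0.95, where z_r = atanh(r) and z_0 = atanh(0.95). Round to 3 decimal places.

-5.769

Fisher z: atanh(0.827) = 1.178569, atanh(0.95) = 1.831781
z = (z_r − z_0)·√(n−3) = (1.178569 − 1.831781)·√78 = -0.653212 · 8.831761 = -5.769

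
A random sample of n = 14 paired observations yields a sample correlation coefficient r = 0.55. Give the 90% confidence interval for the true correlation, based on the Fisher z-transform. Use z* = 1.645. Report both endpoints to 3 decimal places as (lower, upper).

(0.122, 0.806)

z_r = atanh(0.55) = 0.618381;  SE = 1/√(n−3) = 1/√11 = 0.301511
z-limits: 0.618381 ± 1.645·0.301511 = 0.618381 ± 0.495986 = [0.122395, 1.114367]
ρ-limits: (tanh 0.122395, tanh 1.114367) = (0.122, 0.806)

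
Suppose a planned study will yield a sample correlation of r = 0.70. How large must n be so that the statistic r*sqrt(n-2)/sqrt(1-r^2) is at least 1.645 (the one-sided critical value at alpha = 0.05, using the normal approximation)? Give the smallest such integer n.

Need r·√(n−2)/√(1−r²) ≥ 1.645
√(n−2) ≥ 1.645·√(1−0.4900) / 0.70 = 1.645·0.714143 / 0.70 = 1.6782
n−2 ≥ 2.8164  ⇒  n ≥ 4.8164
Smallest integer n = 5

5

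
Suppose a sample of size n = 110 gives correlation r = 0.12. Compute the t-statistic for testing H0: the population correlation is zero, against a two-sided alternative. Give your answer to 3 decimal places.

1.256

1 − r² = 1 − 0.0144 = 0.9856;  √(1−r²) = 0.992774
√(n−2) = √108 = 10.392305
t = r·√(n−2)/√(1−r²) = 0.12 · 10.392305 / 0.992774 = 1.256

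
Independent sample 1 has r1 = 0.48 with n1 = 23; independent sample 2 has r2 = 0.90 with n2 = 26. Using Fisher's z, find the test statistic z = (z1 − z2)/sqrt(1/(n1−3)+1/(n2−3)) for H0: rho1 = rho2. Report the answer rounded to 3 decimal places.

-3.105

z1 = atanh(0.48) = 0.522984,  z2 = atanh(0.90) = 1.472219
SE = √(1/(n1−3) + 1/(n2−3)) = √(1/20 + 1/23) = √(0.0500000 + 0.0434783) = √0.0934783 = 0.305742
z = (z1 − z2)/SE = (0.522984 − 1.472219) / 0.305742 = -0.949235 / 0.305742 = -3.105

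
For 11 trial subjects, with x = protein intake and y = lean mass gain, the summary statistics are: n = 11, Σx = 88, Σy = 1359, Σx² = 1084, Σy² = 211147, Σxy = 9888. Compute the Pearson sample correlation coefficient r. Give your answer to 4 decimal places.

-0.2427

S_xy = nΣxy − ΣxΣy = 11·9888 − 88·1359 = 108768 − 119592 = -10824
S_xx = nΣx² − (Σx)² = 11·1084 − 88² = 11924 − 7744 = 4180
S_yy = nΣy² − (Σy)² = 11·211147 − 1359² = 2322617 − 1846881 = 475736
r = S_xy / √(S_xx·S_yy) = -10824 / √(4180·475736) = -10824 / √1988576480 = -10824 / 44593.4578 = -0.2427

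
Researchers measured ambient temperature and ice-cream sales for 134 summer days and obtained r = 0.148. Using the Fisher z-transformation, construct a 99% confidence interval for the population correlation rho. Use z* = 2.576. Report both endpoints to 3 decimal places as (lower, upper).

Fisher z: z_r = atanh(r) = ½·ln((1+0.148)/(1−0.148)) = 0.149095
SE(z) = 1/√(n−3) = 1/√131 = 0.087370
99% ⇒ z* = 2.576; margin = 2.576·0.087370 = 0.225065
CI on z-scale: (-0.075970, 0.374160)
Back-transform: tanh(-0.075970) = -0.075824, tanh(0.374160) = 0.357625

(-0.076, 0.358)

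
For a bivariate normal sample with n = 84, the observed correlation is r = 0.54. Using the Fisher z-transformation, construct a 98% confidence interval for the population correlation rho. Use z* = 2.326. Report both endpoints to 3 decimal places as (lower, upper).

Fisher z: z_r = atanh(r) = ½·ln((1+0.54)/(1−0.54)) = 0.604156
SE(z) = 1/√(n−3) = 1/√81 = 0.111111
98% ⇒ z* = 2.326; margin = 2.326·0.111111 = 0.258444
CI on z-scale: (0.345712, 0.862600)
Back-transform: tanh(0.345712) = 0.332567, tanh(0.862600) = 0.697595

(0.333, 0.698)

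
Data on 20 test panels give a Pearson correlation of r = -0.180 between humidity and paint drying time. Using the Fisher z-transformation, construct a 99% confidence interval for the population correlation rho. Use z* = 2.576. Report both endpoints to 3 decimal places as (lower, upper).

Fisher z: z_r = atanh(r) = ½·ln((1+(-0.180))/(1−(-0.180))) = -0.181983
SE(z) = 1/√(n−3) = 1/√17 = 0.242536
99% ⇒ z* = 2.576; margin = 2.576·0.242536 = 0.624773
CI on z-scale: (-0.806756, 0.442790)
Back-transform: tanh(-0.806756) = -0.667797, tanh(0.442790) = 0.415954

(-0.668, 0.416)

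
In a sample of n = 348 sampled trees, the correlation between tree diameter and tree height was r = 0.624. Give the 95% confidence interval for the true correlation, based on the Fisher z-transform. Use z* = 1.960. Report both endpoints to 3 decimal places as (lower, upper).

Fisher z: z_r = atanh(r) = ½·ln((1+0.624)/(1−0.624)) = 0.731529
SE(z) = 1/√(n−3) = 1/√345 = 0.053838
95% ⇒ z* = 1.960; margin = 1.960·0.053838 = 0.105522
CI on z-scale: (0.626007, 0.837051)
Back-transform: tanh(0.626007) = 0.555297, tanh(0.837051) = 0.684244

(0.555, 0.684)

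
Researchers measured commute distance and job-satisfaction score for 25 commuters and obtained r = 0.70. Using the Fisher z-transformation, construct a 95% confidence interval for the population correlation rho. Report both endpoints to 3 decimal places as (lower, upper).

(0.421, 0.858)

Fisher z: z_r = atanh(r) = ½·ln((1+0.70)/(1−0.70)) = 0.867301
SE(z) = 1/√(n−3) = 1/√22 = 0.213201
95% ⇒ z* = 1.960; margin = 1.960·0.213201 = 0.417874
CI on z-scale: (0.449427, 1.285175)
Back-transform: tanh(0.449427) = 0.421428, tanh(1.285175) = 0.857858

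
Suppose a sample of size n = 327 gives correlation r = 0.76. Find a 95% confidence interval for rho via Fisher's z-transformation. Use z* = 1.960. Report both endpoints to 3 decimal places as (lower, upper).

z_r = atanh(0.76) = 0.996215;  SE = 1/√(n−3) = 1/√324 = 0.055556
z-limits: 0.996215 ± 1.960·0.055556 = 0.996215 ± 0.108890 = [0.887325, 1.105105]
ρ-limits: (tanh 0.887325, tanh 1.105105) = (0.710, 0.802)

(0.710, 0.802)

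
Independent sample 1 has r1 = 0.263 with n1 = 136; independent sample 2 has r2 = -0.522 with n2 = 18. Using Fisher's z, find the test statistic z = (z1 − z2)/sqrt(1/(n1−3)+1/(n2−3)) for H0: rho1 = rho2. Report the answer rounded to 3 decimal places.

3.115

z1 = atanh(0.263) = 0.269329,  z2 = atanh(-0.522) = -0.579085
SE = √(1/(n1−3) + 1/(n2−3)) = √(1/133 + 1/15) = √(0.0075188 + 0.0666667) = √0.0741855 = 0.272370
z = (z1 − z2)/SE = (0.269329 − (-0.579085)) / 0.272370 = 0.848414 / 0.272370 = 3.115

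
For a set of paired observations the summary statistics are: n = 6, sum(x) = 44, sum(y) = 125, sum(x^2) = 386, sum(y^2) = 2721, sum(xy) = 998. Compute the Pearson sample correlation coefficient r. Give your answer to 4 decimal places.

0.9455

Numerator: nΣxy − (Σx)(Σy) = 6·998 − (44)(125) = 488
Denominator: √[(nΣx²−(Σx)²)(nΣy²−(Σy)²)]
  nΣx²−(Σx)² = 6·386 − 1936 = 380;  nΣy²−(Σy)² = 6·2721 − 15625 = 701
  √(380·701) = √266380 = 516.1201
r = 488 / 516.1201 = 0.9455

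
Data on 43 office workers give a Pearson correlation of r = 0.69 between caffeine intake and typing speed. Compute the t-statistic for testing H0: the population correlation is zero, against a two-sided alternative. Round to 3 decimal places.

6.104

t = r·√(n−2) / √(1−r²) with r = 0.69, n = 43
  = 0.69·√41 / √(1 − 0.4761)
  = 0.69·6.403124 / 0.723809
  = 4.418156 / 0.723809 = 6.104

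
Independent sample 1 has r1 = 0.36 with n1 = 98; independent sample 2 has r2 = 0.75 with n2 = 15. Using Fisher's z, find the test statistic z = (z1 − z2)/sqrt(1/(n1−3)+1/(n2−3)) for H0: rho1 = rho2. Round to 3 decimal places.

-1.946

Fisher z-transforms: z1 = atanh(0.36) = 0.376886, z2 = atanh(0.75) = 0.972955; difference d = -0.596069
Var(d) = 1/95 + 1/12 = 0.0105263 + 0.0833333 = 0.0938596
z = d/√Var(d) = -0.596069 / √0.0938596 = -0.596069 / 0.306365 = -1.946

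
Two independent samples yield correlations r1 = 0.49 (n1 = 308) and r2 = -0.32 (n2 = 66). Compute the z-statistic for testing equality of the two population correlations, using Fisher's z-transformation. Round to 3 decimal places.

6.270

z1 = atanh(0.49) = 0.536060,  z2 = atanh(-0.32) = -0.331647
SE = √(1/(n1−3) + 1/(n2−3)) = √(1/305 + 1/63) = √(0.0032787 + 0.0158730) = √0.0191517 = 0.138390
z = (z1 − z2)/SE = (0.536060 − (-0.331647)) / 0.138390 = 0.867707 / 0.138390 = 6.270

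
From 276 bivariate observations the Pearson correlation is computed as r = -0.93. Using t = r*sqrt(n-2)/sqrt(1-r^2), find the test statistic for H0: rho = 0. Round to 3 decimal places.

-41.882

1 − r² = 1 − 0.8649 = 0.1351;  √(1−r²) = 0.367560
√(n−2) = √274 = 16.552945
t = r·√(n−2)/√(1−r²) = -0.93 · 16.552945 / 0.367560 = -41.882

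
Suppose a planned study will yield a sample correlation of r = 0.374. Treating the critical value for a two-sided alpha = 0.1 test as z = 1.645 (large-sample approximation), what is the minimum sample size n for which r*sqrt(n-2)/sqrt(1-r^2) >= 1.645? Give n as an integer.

19

Need r·√(n−2)/√(1−r²) ≥ 1.645
√(n−2) ≥ 1.645·√(1−0.139876) / 0.374 = 1.645·0.927429 / 0.374 = 4.0792
n−2 ≥ 16.6399  ⇒  n ≥ 18.6399
Smallest integer n = 19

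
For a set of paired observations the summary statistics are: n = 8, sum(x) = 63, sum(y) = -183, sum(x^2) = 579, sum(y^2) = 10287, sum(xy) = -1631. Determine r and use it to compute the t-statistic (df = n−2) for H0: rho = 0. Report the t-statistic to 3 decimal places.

S_xy = nΣxy − ΣxΣy = 8·(-1631) − 63·(-183) = -13048 − (-11529) = -1519
S_xx = nΣx² − (Σx)² = 8·579 − 63² = 4632 − 3969 = 663
S_yy = nΣy² − (Σy)² = 8·10287 − (-183)² = 82296 − 33489 = 48807
r = S_xy / √(S_xx·S_yy) = -1519 / √(663·48807) = -1519 / √32359041 = -1519 / 5688.5008 = -0.2670
t = r·√(n−2)/√(1−r²) = -0.2670·√6 / √(1−0.071289) = -0.654014 / 0.963697 = -0.679

-0.679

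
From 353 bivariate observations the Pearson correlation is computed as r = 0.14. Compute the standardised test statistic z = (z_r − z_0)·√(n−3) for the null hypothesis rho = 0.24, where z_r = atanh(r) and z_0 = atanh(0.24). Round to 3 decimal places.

-1.943

z_r = atanh(0.14) = 0.140926,  z_0 = atanh(0.24) = 0.244774
SE = 1/√(n−3) = 1/√350 = 0.053452
z = (z_r − z_0)/SE = (0.140926 − 0.244774) / 0.053452 = -0.103848 / 0.053452 = -1.943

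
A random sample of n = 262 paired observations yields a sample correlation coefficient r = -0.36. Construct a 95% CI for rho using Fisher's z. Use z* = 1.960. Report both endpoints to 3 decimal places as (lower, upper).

Fisher z: z_r = atanh(r) = ½·ln((1+(-0.36))/(1−(-0.36))) = -0.376886
SE(z) = 1/√(n−3) = 1/√259 = 0.062137
95% ⇒ z* = 1.960; margin = 1.960·0.062137 = 0.121789
CI on z-scale: (-0.498675, -0.255097)
Back-transform: tanh(-0.498675) = -0.461074, tanh(-0.255097) = -0.249704

(-0.461, -0.250)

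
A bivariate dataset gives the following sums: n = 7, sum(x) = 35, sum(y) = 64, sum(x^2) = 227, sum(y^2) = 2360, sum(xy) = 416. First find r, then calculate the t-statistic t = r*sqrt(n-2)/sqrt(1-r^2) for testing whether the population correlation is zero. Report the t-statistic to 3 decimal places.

S_xy = nΣxy − ΣxΣy = 7·416 − 35·64 = 2912 − 2240 = 672
S_xx = nΣx² − (Σx)² = 7·227 − 35² = 1589 − 1225 = 364
S_yy = nΣy² − (Σy)² = 7·2360 − 64² = 16520 − 4096 = 12424
r = S_xy / √(S_xx·S_yy) = 672 / √(364·12424) = 672 / √4522336 = 672 / 2126.5785 = 0.3160
t = r·√(n−2)/√(1−r²) = 0.3160·√5 / √(1−0.099856) = 0.706597 / 0.948759 = 0.745

0.745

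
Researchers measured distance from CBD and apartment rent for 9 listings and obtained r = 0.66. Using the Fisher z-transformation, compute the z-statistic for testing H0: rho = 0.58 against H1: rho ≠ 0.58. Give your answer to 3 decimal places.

0.319

z_r = atanh(0.66) = 0.792814,  z_0 = atanh(0.58) = 0.662463
SE = 1/√(n−3) = 1/√6 = 0.408248
z = (z_r − z_0)/SE = (0.792814 − 0.662463) / 0.408248 = 0.130351 / 0.408248 = 0.319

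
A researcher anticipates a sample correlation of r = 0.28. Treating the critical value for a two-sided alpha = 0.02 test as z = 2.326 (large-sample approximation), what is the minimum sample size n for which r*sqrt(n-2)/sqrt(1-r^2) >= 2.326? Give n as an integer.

66

r√(n−2)/√(1−r²) ≥ 2.326  ⇔  n−2 ≥ (2.326)²·(1−r²)/r²
(1−r²)/r² = (1−0.0784)/0.0784 = 11.7551
n ≥ 2 + 5.410276·11.7551 = 2 + 63.5983 = 65.5983
⌈65.5983⌉ = 66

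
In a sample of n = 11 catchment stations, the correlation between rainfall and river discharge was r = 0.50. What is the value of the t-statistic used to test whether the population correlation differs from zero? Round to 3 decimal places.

1.732

t = r·√(n−2) / √(1−r²) with r = 0.50, n = 11
  = 0.50·√9 / √(1 − 0.2500)
  = 0.50·3.000000 / 0.866025
  = 1.500000 / 0.866025 = 1.732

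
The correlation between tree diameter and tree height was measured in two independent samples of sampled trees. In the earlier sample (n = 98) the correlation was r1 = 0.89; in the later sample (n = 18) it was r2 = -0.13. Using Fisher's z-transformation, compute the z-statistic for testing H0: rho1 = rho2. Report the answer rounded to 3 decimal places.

Fisher z-transforms: z1 = atanh(0.89) = 1.421926, z2 = atanh(-0.13) = -0.130740; difference d = 1.552666
Var(d) = 1/95 + 1/15 = 0.0105263 + 0.0666667 = 0.0771930
z = d/√Var(d) = 1.552666 / √0.0771930 = 1.552666 / 0.277836 = 5.588

5.588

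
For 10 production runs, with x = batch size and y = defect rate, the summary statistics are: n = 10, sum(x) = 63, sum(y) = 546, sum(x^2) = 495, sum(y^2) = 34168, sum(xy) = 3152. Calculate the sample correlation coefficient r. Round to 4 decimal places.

S_xy = nΣxy − ΣxΣy = 10·3152 − 63·546 = 31520 − 34398 = -2878
S_xx = nΣx² − (Σx)² = 10·495 − 63² = 4950 − 3969 = 981
S_yy = nΣy² − (Σy)² = 10·34168 − 546² = 341680 − 298116 = 43564
r = S_xy / √(S_xx·S_yy) = -2878 / √(981·43564) = -2878 / √42736284 = -2878 / 6537.2994 = -0.4402

-0.4402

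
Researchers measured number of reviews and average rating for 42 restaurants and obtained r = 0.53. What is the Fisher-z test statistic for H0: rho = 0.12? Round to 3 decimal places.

z_r = atanh(0.53) = 0.590145,  z_0 = atanh(0.12) = 0.120581
SE = 1/√(n−3) = 1/√39 = 0.160128
z = (z_r − z_0)/SE = (0.590145 − 0.120581) / 0.160128 = 0.469564 / 0.160128 = 2.932

2.932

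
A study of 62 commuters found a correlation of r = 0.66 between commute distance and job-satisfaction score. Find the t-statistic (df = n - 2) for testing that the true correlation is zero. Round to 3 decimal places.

6.805

t = r·√(n−2) / √(1−r²) with r = 0.66, n = 62
  = 0.66·√60 / √(1 − 0.4356)
  = 0.66·7.745967 / 0.751266
  = 5.112338 / 0.751266 = 6.805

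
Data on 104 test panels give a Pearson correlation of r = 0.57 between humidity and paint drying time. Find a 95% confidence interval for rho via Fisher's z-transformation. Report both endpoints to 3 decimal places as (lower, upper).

(0.424, 0.687)

z_r = atanh(0.57) = 0.647523;  SE = 1/√(n−3) = 1/√101 = 0.099504
z-limits: 0.647523 ± 1.960·0.099504 = 0.647523 ± 0.195028 = [0.452495, 0.842551]
ρ-limits: (tanh 0.452495, tanh 0.842551) = (0.424, 0.687)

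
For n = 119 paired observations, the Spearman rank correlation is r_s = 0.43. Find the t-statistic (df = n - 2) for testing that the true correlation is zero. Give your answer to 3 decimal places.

5.152

t = r_s·√(n−2) / √(1−r_s²) with r_s = 0.43, n = 119
  = 0.43·√117 / √(1 − 0.1849)
  = 0.43·10.816654 / 0.902829
  = 4.651161 / 0.902829 = 5.152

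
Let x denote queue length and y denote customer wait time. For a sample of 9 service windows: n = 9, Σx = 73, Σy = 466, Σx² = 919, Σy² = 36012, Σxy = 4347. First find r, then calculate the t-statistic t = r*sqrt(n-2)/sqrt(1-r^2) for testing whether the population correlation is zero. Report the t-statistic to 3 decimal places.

0.795

Numerator: nΣxy − (Σx)(Σy) = 9·4347 − (73)(466) = 5105
Denominator: √[(nΣx²−(Σx)²)(nΣy²−(Σy)²)]
  nΣx²−(Σx)² = 9·919 − 5329 = 2942;  nΣy²−(Σy)² = 9·36012 − 217156 = 106952
  √(2942·106952) = √314652784 = 17738.4549
r = 5105 / 17738.4549 = 0.2878
t = r·√(n−2)/√(1−r²) = 0.2878·√7 / √(1−0.082829) = 0.761447 / 0.957690 = 0.795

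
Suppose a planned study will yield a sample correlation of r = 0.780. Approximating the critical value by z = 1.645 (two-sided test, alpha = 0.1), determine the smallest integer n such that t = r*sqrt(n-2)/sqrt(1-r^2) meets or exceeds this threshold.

4

Need r·√(n−2)/√(1−r²) ≥ 1.645
√(n−2) ≥ 1.645·√(1−0.608400) / 0.780 = 1.645·0.625780 / 0.780 = 1.3198
n−2 ≥ 1.7419  ⇒  n ≥ 3.7419
Smallest integer n = 4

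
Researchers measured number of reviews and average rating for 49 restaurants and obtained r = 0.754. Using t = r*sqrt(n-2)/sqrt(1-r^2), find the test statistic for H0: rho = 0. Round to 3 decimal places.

7.869

t = r·√(n−2) / √(1−r²) with r = 0.754, n = 49
  = 0.754·√47 / √(1 − 0.568516)
  = 0.754·6.855655 / 0.656874
  = 5.169164 / 0.656874 = 7.869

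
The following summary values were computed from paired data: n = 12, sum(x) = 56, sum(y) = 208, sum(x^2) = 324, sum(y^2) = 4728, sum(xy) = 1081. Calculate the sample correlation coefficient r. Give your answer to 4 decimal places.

0.4160

Numerator: nΣxy − (Σx)(Σy) = 12·1081 − (56)(208) = 1324
Denominator: √[(nΣx²−(Σx)²)(nΣy²−(Σy)²)]
  nΣx²−(Σx)² = 12·324 − 3136 = 752;  nΣy²−(Σy)² = 12·4728 − 43264 = 13472
  √(752·13472) = √10130944 = 3182.9144
r = 1324 / 3182.9144 = 0.4160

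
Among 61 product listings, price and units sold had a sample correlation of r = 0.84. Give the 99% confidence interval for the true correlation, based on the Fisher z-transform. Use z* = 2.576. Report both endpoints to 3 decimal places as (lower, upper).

(0.708, 0.915)

z_r = atanh(0.84) = 1.221174;  SE = 1/√(n−3) = 1/√58 = 0.131306
z-limits: 1.221174 ± 2.576·0.131306 = 1.221174 ± 0.338244 = [0.882930, 1.559418]
ρ-limits: (tanh 0.882930, tanh 1.559418) = (0.708, 0.915)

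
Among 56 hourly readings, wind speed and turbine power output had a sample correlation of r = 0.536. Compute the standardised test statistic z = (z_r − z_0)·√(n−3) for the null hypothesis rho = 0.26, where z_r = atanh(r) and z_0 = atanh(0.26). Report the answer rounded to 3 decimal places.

2.420

z_r = atanh(0.536) = 0.598526,  z_0 = atanh(0.26) = 0.266108
SE = 1/√(n−3) = 1/√53 = 0.137361
z = (z_r − z_0)/SE = (0.598526 − 0.266108) / 0.137361 = 0.332418 / 0.137361 = 2.420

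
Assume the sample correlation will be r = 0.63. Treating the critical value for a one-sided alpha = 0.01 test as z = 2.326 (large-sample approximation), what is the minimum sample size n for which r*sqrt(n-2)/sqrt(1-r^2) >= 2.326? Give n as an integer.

Need r·√(n−2)/√(1−r²) ≥ 2.326
√(n−2) ≥ 2.326·√(1−0.3969) / 0.63 = 2.326·0.776595 / 0.63 = 2.8672
n−2 ≥ 8.2208  ⇒  n ≥ 10.2208
Smallest integer n = 11

11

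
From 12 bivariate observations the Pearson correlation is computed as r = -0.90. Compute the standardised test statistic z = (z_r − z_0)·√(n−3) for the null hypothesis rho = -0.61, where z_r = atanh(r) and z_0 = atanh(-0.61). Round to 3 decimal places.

Fisher z: atanh(-0.90) = -1.472219, atanh(-0.61) = -0.708921
z = (z_r − z_0)·√(n−3) = (-1.472219 − (-0.708921))·√9 = -0.763298 · 3.000000 = -2.290

-2.290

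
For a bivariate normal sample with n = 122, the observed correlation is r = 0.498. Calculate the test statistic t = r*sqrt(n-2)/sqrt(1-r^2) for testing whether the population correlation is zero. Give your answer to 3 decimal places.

6.291

t = r·√(n−2) / √(1−r²) with r = 0.498, n = 122
  = 0.498·√120 / √(1 − 0.248004)
  = 0.498·10.954451 / 0.867177
  = 5.455317 / 0.867177 = 6.291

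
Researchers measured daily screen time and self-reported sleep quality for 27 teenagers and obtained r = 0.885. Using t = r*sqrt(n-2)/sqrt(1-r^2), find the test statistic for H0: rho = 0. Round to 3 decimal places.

9.504

t = r·√(n−2) / √(1−r²) with r = 0.885, n = 27
  = 0.885·√25 / √(1 − 0.783225)
  = 0.885·5.000000 / 0.465591
  = 4.425000 / 0.465591 = 9.504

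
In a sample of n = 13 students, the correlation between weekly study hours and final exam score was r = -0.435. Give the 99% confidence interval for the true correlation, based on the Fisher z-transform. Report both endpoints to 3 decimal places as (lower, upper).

(-0.857, 0.335)

Fisher z: z_r = atanh(r) = ½·ln((1+(-0.435))/(1−(-0.435))) = -0.466047
SE(z) = 1/√(n−3) = 1/√10 = 0.316228
99% ⇒ z* = 2.576; margin = 2.576·0.316228 = 0.814603
CI on z-scale: (-1.280650, 0.348556)
Back-transform: tanh(-1.280650) = -0.856658, tanh(0.348556) = 0.335094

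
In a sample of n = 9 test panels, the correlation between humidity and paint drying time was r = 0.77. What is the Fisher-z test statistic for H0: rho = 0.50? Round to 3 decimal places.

1.154

Fisher z: atanh(0.77) = 1.020328, atanh(0.50) = 0.549306
z = (z_r − z_0)·√(n−3) = (1.020328 − 0.549306)·√6 = 0.471022 · 2.449490 = 1.154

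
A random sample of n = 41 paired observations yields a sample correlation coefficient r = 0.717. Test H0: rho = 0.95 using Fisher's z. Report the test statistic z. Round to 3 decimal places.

z_r = atanh(0.717) = 0.901443,  z_0 = atanh(0.95) = 1.831781
SE = 1/√(n−3) = 1/√38 = 0.162221
z = (z_r − z_0)/SE = (0.901443 − 1.831781) / 0.162221 = -0.930338 / 0.162221 = -5.735

-5.735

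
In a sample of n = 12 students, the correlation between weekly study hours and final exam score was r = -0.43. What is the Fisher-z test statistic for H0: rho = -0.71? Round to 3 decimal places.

1.282

Fisher z: atanh(-0.43) = -0.459897, atanh(-0.71) = -0.887184
z = (z_r − z_0)·√(n−3) = (-0.459897 − (-0.887184))·√9 = 0.427287 · 3.000000 = 1.282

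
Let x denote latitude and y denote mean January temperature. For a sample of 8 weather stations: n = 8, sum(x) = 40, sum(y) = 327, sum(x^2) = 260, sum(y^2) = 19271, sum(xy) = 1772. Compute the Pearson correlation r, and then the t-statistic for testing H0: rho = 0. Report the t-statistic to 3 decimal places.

Numerator: nΣxy − (Σx)(Σy) = 8·1772 − (40)(327) = 1096
Denominator: √[(nΣx²−(Σx)²)(nΣy²−(Σy)²)]
  nΣx²−(Σx)² = 8·260 − 1600 = 480;  nΣy²−(Σy)² = 8·19271 − 106929 = 47239
  √(480·47239) = √22674720 = 4761.7980
r = 1096 / 4761.7980 = 0.2302
t = r·√(n−2)/√(1−r²) = 0.2302·√6 / √(1−0.052992) = 0.563873 / 0.973143 = 0.579

0.579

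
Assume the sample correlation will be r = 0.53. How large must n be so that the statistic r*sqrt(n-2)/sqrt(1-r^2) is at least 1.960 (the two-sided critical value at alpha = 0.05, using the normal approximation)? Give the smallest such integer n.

12

r√(n−2)/√(1−r²) ≥ 1.960  ⇔  n−2 ≥ (1.960)²·(1−r²)/r²
(1−r²)/r² = (1−0.2809)/0.2809 = 2.5600
n ≥ 2 + 3.8416·2.5600 = 2 + 9.8345 = 11.8345
⌈11.8345⌉ = 12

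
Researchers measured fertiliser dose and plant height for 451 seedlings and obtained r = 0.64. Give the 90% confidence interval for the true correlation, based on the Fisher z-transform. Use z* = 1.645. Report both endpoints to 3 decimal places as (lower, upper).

Fisher z: z_r = atanh(r) = ½·ln((1+0.64)/(1−0.64)) = 0.758174
SE(z) = 1/√(n−3) = 1/√448 = 0.047246
90% ⇒ z* = 1.645; margin = 1.645·0.047246 = 0.077720
CI on z-scale: (0.680454, 0.835894)
Back-transform: tanh(0.680454) = 0.591814, tanh(0.835894) = 0.683628

(0.592, 0.684)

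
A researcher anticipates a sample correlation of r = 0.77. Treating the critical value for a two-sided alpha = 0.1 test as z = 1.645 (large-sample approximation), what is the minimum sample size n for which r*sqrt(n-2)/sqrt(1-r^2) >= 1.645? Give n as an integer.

Need r·√(n−2)/√(1−r²) ≥ 1.645
√(n−2) ≥ 1.645·√(1−0.5929) / 0.77 = 1.645·0.638044 / 0.77 = 1.3631
n−2 ≥ 1.8580  ⇒  n ≥ 3.8580
Smallest integer n = 4

4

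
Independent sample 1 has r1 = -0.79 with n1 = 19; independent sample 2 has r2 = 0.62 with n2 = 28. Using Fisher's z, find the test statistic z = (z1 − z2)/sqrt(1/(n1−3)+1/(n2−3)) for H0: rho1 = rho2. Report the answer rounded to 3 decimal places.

z1 = atanh(-0.79) = -1.071432,  z2 = atanh(0.62) = 0.725005
SE = √(1/(n1−3) + 1/(n2−3)) = √(1/16 + 1/25) = √(0.0625000 + 0.0400000) = √0.1025000 = 0.320156
z = (z1 − z2)/SE = (-1.071432 − 0.725005) / 0.320156 = -1.796437 / 0.320156 = -5.611

-5.611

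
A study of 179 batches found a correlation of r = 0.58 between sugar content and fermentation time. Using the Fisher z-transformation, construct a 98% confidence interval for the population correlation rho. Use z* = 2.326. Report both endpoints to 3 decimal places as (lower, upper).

(0.452, 0.685)

z_r = atanh(0.58) = 0.662463;  SE = 1/√(n−3) = 1/√176 = 0.075378
z-limits: 0.662463 ± 2.326·0.075378 = 0.662463 ± 0.175329 = [0.487134, 0.837792]
ρ-limits: (tanh 0.487134, tanh 0.837792) = (0.452, 0.685)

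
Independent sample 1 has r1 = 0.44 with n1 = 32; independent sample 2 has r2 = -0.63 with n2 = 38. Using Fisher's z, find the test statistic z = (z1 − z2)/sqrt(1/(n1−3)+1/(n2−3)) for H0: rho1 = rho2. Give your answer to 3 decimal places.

4.833

z1 = atanh(0.44) = 0.472231,  z2 = atanh(-0.63) = -0.741416
SE = √(1/(n1−3) + 1/(n2−3)) = √(1/29 + 1/35) = √(0.0344828 + 0.0285714) = √0.0630542 = 0.251106
z = (z1 − z2)/SE = (0.472231 − (-0.741416)) / 0.251106 = 1.213647 / 0.251106 = 4.833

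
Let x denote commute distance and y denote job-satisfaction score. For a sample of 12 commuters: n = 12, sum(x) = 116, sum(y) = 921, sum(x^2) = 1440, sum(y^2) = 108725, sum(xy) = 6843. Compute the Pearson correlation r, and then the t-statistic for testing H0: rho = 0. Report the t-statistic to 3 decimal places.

-2.321

Numerator: nΣxy − (Σx)(Σy) = 12·6843 − (116)(921) = -24720
Denominator: √[(nΣx²−(Σx)²)(nΣy²−(Σy)²)]
  nΣx²−(Σx)² = 12·1440 − 13456 = 3824;  nΣy²−(Σy)² = 12·108725 − 848241 = 456459
  √(3824·456459) = √1745499216 = 41779.1720
r = -24720 / 41779.1720 = -0.5917
t = r·√(n−2)/√(1−r²) = -0.5917·√10 / √(1−0.350109) = -1.871120 / 0.806158 = -2.321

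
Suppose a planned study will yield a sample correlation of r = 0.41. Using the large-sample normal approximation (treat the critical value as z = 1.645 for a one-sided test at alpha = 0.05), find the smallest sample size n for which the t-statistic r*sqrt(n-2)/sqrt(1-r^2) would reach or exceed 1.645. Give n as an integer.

Need r·√(n−2)/√(1−r²) ≥ 1.645
√(n−2) ≥ 1.645·√(1−0.1681) / 0.41 = 1.645·0.912086 / 0.41 = 3.6595
n−2 ≥ 13.3919  ⇒  n ≥ 15.3919
Smallest integer n = 16

16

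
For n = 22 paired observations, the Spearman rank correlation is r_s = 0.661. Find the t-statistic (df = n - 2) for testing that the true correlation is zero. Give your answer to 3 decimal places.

3.939

1 − r_s² = 1 − 0.436921 = 0.563079;  √(1−r_s²) = 0.750386
√(n−2) = √20 = 4.472136
t = r_s·√(n−2)/√(1−r_s²) = 0.661 · 4.472136 / 0.750386 = 3.939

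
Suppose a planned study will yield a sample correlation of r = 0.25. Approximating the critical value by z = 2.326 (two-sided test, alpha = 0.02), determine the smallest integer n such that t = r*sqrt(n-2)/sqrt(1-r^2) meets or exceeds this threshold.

84

Need r·√(n−2)/√(1−r²) ≥ 2.326
√(n−2) ≥ 2.326·√(1−0.0625) / 0.25 = 2.326·0.968246 / 0.25 = 9.0086
n−2 ≥ 81.1549  ⇒  n ≥ 83.1549
Smallest integer n = 84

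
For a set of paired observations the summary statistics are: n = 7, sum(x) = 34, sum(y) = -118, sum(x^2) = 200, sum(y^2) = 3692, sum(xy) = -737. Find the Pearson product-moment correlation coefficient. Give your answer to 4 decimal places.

Numerator: nΣxy − (Σx)(Σy) = 7·(-737) − (34)(-118) = -1147
Denominator: √[(nΣx²−(Σx)²)(nΣy²−(Σy)²)]
  nΣx²−(Σx)² = 7·200 − 1156 = 244;  nΣy²−(Σy)² = 7·3692 − 13924 = 11920
  √(244·11920) = √2908480 = 1705.4266
r = -1147 / 1705.4266 = -0.6726

-0.6726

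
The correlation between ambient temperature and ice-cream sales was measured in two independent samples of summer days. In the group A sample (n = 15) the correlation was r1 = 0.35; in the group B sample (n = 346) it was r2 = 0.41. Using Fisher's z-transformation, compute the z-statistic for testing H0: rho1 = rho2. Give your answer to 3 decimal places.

Fisher z-transforms: z1 = atanh(0.35) = 0.365444, z2 = atanh(0.41) = 0.435611; difference d = -0.070167
Var(d) = 1/12 + 1/343 = 0.0833333 + 0.0029155 = 0.0862488
z = d/√Var(d) = -0.070167 / √0.0862488 = -0.070167 / 0.293681 = -0.239

-0.239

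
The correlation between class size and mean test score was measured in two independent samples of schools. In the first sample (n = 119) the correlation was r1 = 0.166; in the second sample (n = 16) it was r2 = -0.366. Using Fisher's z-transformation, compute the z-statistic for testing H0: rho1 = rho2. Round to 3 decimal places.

1.885

z1 = atanh(0.166) = 0.167550,  z2 = atanh(-0.366) = -0.383797
SE = √(1/(n1−3) + 1/(n2−3)) = √(1/116 + 1/13) = √(0.0086207 + 0.0769231) = √0.0855438 = 0.292479
z = (z1 − z2)/SE = (0.167550 − (-0.383797)) / 0.292479 = 0.551347 / 0.292479 = 1.885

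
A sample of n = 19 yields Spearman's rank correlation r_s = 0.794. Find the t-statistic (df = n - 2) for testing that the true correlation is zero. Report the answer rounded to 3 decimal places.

1 − r_s² = 1 − 0.630436 = 0.369564;  √(1−r_s²) = 0.607918
√(n−2) = √17 = 4.123106
t = r_s·√(n−2)/√(1−r_s²) = 0.794 · 4.123106 / 0.607918 = 5.385

5.385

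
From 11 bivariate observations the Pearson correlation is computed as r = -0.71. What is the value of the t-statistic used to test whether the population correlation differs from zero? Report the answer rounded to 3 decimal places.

-3.025

t = r·√(n−2) / √(1−r²) with r = -0.71, n = 11
  = -0.71·√9 / √(1 − 0.5041)
  = -0.71·3.000000 / 0.704202
  = -2.130000 / 0.704202 = -3.025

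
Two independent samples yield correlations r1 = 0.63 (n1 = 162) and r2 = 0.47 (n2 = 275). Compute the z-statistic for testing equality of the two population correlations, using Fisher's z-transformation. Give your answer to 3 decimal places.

2.317

z1 = atanh(0.63) = 0.741416,  z2 = atanh(0.47) = 0.510070
SE = √(1/(n1−3) + 1/(n2−3)) = √(1/159 + 1/272) = √(0.0062893 + 0.0036765) = √0.0099658 = 0.099829
z = (z1 − z2)/SE = (0.741416 − 0.510070) / 0.099829 = 0.231346 / 0.099829 = 2.317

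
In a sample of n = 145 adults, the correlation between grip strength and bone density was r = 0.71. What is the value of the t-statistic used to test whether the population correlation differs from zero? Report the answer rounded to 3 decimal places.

t = r·√(n−2) / √(1−r²) with r = 0.71, n = 145
  = 0.71·√143 / √(1 − 0.5041)
  = 0.71·11.958261 / 0.704202
  = 8.490365 / 0.704202 = 12.057

12.057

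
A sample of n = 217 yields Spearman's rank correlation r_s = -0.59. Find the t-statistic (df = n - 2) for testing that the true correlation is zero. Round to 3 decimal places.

-10.715

1 − r_s² = 1 − 0.3481 = 0.6519;  √(1−r_s²) = 0.807403
√(n−2) = √215 = 14.662878
t = r_s·√(n−2)/√(1−r_s²) = -0.59 · 14.662878 / 0.807403 = -10.715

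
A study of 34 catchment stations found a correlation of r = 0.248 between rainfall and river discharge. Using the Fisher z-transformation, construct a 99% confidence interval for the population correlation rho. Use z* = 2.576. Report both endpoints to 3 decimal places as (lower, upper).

z_r = atanh(0.248) = 0.253281;  SE = 1/√(n−3) = 1/√31 = 0.179605
z-limits: 0.253281 ± 2.576·0.179605 = 0.253281 ± 0.462662 = [-0.209381, 0.715943]
ρ-limits: (tanh -0.209381, tanh 0.715943) = (-0.206, 0.614)

(-0.206, 0.614)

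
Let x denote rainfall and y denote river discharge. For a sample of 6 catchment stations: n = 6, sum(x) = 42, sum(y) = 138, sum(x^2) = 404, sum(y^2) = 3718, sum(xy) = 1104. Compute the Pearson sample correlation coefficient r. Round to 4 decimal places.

0.5641

S_xy = nΣxy − ΣxΣy = 6·1104 − 42·138 = 6624 − 5796 = 828
S_xx = nΣx² − (Σx)² = 6·404 − 42² = 2424 − 1764 = 660
S_yy = nΣy² − (Σy)² = 6·3718 − 138² = 22308 − 19044 = 3264
r = S_xy / √(S_xx·S_yy) = 828 / √(660·3264) = 828 / √2154240 = 828 / 1467.7329 = 0.5641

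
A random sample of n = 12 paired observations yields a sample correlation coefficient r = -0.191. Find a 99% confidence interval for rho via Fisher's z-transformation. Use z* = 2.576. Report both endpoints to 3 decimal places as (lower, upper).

Fisher z: z_r = atanh(r) = ½·ln((1+(-0.191))/(1−(-0.191))) = -0.193375
SE(z) = 1/√(n−3) = 1/√9 = 0.333333
99% ⇒ z* = 2.576; margin = 2.576·0.333333 = 0.858666
CI on z-scale: (-1.052041, 0.665291)
Back-transform: tanh(-1.052041) = -0.782599, tanh(0.665291) = 0.581874

(-0.783, 0.582)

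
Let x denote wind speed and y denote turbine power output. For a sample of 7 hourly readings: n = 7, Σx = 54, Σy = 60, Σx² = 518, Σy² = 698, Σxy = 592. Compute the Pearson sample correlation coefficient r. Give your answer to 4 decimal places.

Numerator: nΣxy − (Σx)(Σy) = 7·592 − (54)(60) = 904
Denominator: √[(nΣx²−(Σx)²)(nΣy²−(Σy)²)]
  nΣx²−(Σx)² = 7·518 − 2916 = 710;  nΣy²−(Σy)² = 7·698 − 3600 = 1286
  √(710·1286) = √913060 = 955.5417
r = 904 / 955.5417 = 0.9461

0.9461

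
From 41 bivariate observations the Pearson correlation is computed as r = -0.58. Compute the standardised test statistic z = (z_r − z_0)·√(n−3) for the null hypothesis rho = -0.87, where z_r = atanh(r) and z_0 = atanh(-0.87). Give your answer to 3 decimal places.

Fisher z: atanh(-0.58) = -0.662463, atanh(-0.87) = -1.333080
z = (z_r − z_0)·√(n−3) = (-0.662463 − (-1.333080))·√38 = 0.670617 · 6.164414 = 4.134

4.134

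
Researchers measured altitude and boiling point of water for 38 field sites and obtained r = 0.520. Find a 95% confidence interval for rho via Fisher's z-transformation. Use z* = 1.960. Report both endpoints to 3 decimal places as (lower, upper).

(0.240, 0.720)

z_r = atanh(0.520) = 0.576340;  SE = 1/√(n−3) = 1/√35 = 0.169031
z-limits: 0.576340 ± 1.960·0.169031 = 0.576340 ± 0.331301 = [0.245039, 0.907641]
ρ-limits: (tanh 0.245039, tanh 0.907641) = (0.240, 0.720)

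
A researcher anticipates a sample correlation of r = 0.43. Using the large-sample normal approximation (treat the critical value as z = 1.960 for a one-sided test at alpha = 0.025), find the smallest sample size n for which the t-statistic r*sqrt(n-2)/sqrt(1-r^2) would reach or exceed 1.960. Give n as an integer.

19

r√(n−2)/√(1−r²) ≥ 1.960  ⇔  n−2 ≥ (1.960)²·(1−r²)/r²
(1−r²)/r² = (1−0.1849)/0.1849 = 4.4083
n ≥ 2 + 3.8416·4.4083 = 2 + 16.9349 = 18.9349
⌈18.9349⌉ = 19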